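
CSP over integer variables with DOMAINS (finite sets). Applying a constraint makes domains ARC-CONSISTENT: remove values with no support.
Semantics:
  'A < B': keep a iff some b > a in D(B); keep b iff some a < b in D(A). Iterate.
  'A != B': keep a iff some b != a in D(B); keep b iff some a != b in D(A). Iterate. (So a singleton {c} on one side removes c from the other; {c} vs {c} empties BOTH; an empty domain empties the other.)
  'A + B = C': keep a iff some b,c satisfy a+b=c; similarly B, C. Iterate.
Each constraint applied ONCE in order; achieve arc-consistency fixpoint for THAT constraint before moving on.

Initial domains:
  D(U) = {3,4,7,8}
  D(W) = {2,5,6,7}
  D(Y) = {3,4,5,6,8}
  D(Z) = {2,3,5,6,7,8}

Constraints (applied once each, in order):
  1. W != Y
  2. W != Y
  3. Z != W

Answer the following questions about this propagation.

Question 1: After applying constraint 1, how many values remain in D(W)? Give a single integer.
Answer: 4

Derivation:
Constraint 1 (W != Y) on D(W)={2,5,6,7} D(Y)={3,4,5,6,8}: no change
So after constraint 1: D(W)={2,5,6,7}, size = 4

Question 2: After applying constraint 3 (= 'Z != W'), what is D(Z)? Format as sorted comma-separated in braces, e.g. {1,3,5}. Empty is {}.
Answer: {2,3,5,6,7,8}

Derivation:
Constraint 1 (W != Y) on D(W)={2,5,6,7} D(Y)={3,4,5,6,8}: no change
Constraint 2 (W != Y) on D(W)={2,5,6,7} D(Y)={3,4,5,6,8}: no change
Constraint 3 (Z != W) on D(Z)={2,3,5,6,7,8} D(W)={2,5,6,7}: no change
So after constraint 3: D(Z) = {2,3,5,6,7,8}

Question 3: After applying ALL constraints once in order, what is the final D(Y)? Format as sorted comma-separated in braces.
Answer: {3,4,5,6,8}

Derivation:
Constraint 1 (W != Y) on D(W)={2,5,6,7} D(Y)={3,4,5,6,8}: no change
Constraint 2 (W != Y) on D(W)={2,5,6,7} D(Y)={3,4,5,6,8}: no change
Constraint 3 (Z != W) on D(Z)={2,3,5,6,7,8} D(W)={2,5,6,7}: no change
So after all 3 constraints: D(Y) = {3,4,5,6,8}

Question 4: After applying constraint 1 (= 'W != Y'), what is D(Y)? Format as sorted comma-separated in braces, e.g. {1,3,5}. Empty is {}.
Answer: {3,4,5,6,8}

Derivation:
Constraint 1 (W != Y) on D(W)={2,5,6,7} D(Y)={3,4,5,6,8}: no change
So after constraint 1: D(Y) = {3,4,5,6,8}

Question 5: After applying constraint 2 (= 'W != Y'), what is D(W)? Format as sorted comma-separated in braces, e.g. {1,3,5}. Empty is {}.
Answer: {2,5,6,7}

Derivation:
Constraint 1 (W != Y) on D(W)={2,5,6,7} D(Y)={3,4,5,6,8}: no change
Constraint 2 (W != Y) on D(W)={2,5,6,7} D(Y)={3,4,5,6,8}: no change
So after constraint 2: D(W) = {2,5,6,7}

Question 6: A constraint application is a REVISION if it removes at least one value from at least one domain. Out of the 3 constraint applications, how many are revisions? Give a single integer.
Constraint 1 (W != Y) on D(W)={2,5,6,7} D(Y)={3,4,5,6,8}: no change => not a revision
Constraint 2 (W != Y) on D(W)={2,5,6,7} D(Y)={3,4,5,6,8}: no change => not a revision
Constraint 3 (Z != W) on D(Z)={2,3,5,6,7,8} D(W)={2,5,6,7}: no change => not a revision
Total revisions = 0

Answer: 0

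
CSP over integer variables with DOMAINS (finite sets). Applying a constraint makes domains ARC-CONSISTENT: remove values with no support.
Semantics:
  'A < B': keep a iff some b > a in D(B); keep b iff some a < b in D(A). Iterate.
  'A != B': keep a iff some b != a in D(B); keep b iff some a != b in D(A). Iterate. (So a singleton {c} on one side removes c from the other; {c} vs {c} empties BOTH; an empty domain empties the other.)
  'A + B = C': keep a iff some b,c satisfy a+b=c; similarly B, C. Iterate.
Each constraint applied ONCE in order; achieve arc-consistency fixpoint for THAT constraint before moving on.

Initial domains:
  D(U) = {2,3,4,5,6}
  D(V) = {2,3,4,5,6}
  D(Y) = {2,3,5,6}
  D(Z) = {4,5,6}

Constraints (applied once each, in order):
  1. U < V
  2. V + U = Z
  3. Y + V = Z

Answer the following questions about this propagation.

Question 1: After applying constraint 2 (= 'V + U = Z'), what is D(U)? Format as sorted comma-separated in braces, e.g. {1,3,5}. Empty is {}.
Constraint 1 (U < V) on D(U)={2,3,4,5,6} D(V)={2,3,4,5,6}: U {2,3,4,5,6}->{2,3,4,5}; V {2,3,4,5,6}->{3,4,5,6}
Constraint 2 (V + U = Z) on D(V)={3,4,5,6} D(U)={2,3,4,5} D(Z)={4,5,6}: V {3,4,5,6}->{3,4}; U {2,3,4,5}->{2,3}; Z {4,5,6}->{5,6}
So after constraint 2: D(U) = {2,3}

Answer: {2,3}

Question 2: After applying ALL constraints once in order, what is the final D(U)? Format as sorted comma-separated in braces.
Answer: {2,3}

Derivation:
Constraint 1 (U < V) on D(U)={2,3,4,5,6} D(V)={2,3,4,5,6}: U {2,3,4,5,6}->{2,3,4,5}; V {2,3,4,5,6}->{3,4,5,6}
Constraint 2 (V + U = Z) on D(V)={3,4,5,6} D(U)={2,3,4,5} D(Z)={4,5,6}: V {3,4,5,6}->{3,4}; U {2,3,4,5}->{2,3}; Z {4,5,6}->{5,6}
Constraint 3 (Y + V = Z) on D(Y)={2,3,5,6} D(V)={3,4} D(Z)={5,6}: Y {2,3,5,6}->{2,3}
So after all 3 constraints: D(U) = {2,3}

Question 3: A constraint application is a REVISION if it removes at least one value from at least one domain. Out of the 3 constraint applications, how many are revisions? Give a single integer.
Answer: 3

Derivation:
Constraint 1 (U < V) on D(U)={2,3,4,5,6} D(V)={2,3,4,5,6}: U {2,3,4,5,6}->{2,3,4,5}; V {2,3,4,5,6}->{3,4,5,6} => REVISION
Constraint 2 (V + U = Z) on D(V)={3,4,5,6} D(U)={2,3,4,5} D(Z)={4,5,6}: V {3,4,5,6}->{3,4}; U {2,3,4,5}->{2,3}; Z {4,5,6}->{5,6} => REVISION
Constraint 3 (Y + V = Z) on D(Y)={2,3,5,6} D(V)={3,4} D(Z)={5,6}: Y {2,3,5,6}->{2,3} => REVISION
Total revisions = 3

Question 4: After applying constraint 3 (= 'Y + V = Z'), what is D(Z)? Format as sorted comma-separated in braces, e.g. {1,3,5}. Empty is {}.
Constraint 1 (U < V) on D(U)={2,3,4,5,6} D(V)={2,3,4,5,6}: U {2,3,4,5,6}->{2,3,4,5}; V {2,3,4,5,6}->{3,4,5,6}
Constraint 2 (V + U = Z) on D(V)={3,4,5,6} D(U)={2,3,4,5} D(Z)={4,5,6}: V {3,4,5,6}->{3,4}; U {2,3,4,5}->{2,3}; Z {4,5,6}->{5,6}
Constraint 3 (Y + V = Z) on D(Y)={2,3,5,6} D(V)={3,4} D(Z)={5,6}: Y {2,3,5,6}->{2,3}
So after constraint 3: D(Z) = {5,6}

Answer: {5,6}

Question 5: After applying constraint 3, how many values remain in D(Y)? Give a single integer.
Answer: 2

Derivation:
Constraint 1 (U < V) on D(U)={2,3,4,5,6} D(V)={2,3,4,5,6}: U {2,3,4,5,6}->{2,3,4,5}; V {2,3,4,5,6}->{3,4,5,6}
Constraint 2 (V + U = Z) on D(V)={3,4,5,6} D(U)={2,3,4,5} D(Z)={4,5,6}: V {3,4,5,6}->{3,4}; U {2,3,4,5}->{2,3}; Z {4,5,6}->{5,6}
Constraint 3 (Y + V = Z) on D(Y)={2,3,5,6} D(V)={3,4} D(Z)={5,6}: Y {2,3,5,6}->{2,3}
So after constraint 3: D(Y)={2,3}, size = 2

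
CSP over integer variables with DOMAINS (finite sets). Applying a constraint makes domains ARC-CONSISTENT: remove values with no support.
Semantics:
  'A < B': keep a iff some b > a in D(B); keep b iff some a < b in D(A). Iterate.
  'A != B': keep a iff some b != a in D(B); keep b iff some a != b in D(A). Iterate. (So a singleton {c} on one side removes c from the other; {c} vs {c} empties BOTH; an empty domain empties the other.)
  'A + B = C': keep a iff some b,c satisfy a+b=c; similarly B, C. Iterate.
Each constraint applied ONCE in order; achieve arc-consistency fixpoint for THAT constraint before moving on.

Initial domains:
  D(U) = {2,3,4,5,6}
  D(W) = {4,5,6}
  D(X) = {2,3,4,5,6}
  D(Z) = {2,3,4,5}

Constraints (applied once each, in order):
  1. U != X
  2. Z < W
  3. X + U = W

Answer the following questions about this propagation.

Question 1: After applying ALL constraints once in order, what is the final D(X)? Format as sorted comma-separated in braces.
Answer: {2,3,4}

Derivation:
Constraint 1 (U != X) on D(U)={2,3,4,5,6} D(X)={2,3,4,5,6}: no change
Constraint 2 (Z < W) on D(Z)={2,3,4,5} D(W)={4,5,6}: no change
Constraint 3 (X + U = W) on D(X)={2,3,4,5,6} D(U)={2,3,4,5,6} D(W)={4,5,6}: X {2,3,4,5,6}->{2,3,4}; U {2,3,4,5,6}->{2,3,4}
So after all 3 constraints: D(X) = {2,3,4}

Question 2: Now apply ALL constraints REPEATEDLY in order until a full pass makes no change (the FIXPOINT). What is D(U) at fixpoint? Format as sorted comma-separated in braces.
Answer: {2,3,4}

Derivation:
pass 0 (initial): D(U)={2,3,4,5,6}
pass 1: U {2,3,4,5,6}->{2,3,4}; X {2,3,4,5,6}->{2,3,4}
pass 2: no change
Fixpoint after 2 passes: D(U) = {2,3,4}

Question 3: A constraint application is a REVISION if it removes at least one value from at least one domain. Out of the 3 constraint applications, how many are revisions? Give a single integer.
Answer: 1

Derivation:
Constraint 1 (U != X) on D(U)={2,3,4,5,6} D(X)={2,3,4,5,6}: no change => not a revision
Constraint 2 (Z < W) on D(Z)={2,3,4,5} D(W)={4,5,6}: no change => not a revision
Constraint 3 (X + U = W) on D(X)={2,3,4,5,6} D(U)={2,3,4,5,6} D(W)={4,5,6}: X {2,3,4,5,6}->{2,3,4}; U {2,3,4,5,6}->{2,3,4} => REVISION
Total revisions = 1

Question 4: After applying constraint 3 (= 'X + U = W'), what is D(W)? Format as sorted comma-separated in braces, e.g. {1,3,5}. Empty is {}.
Constraint 1 (U != X) on D(U)={2,3,4,5,6} D(X)={2,3,4,5,6}: no change
Constraint 2 (Z < W) on D(Z)={2,3,4,5} D(W)={4,5,6}: no change
Constraint 3 (X + U = W) on D(X)={2,3,4,5,6} D(U)={2,3,4,5,6} D(W)={4,5,6}: X {2,3,4,5,6}->{2,3,4}; U {2,3,4,5,6}->{2,3,4}
So after constraint 3: D(W) = {4,5,6}

Answer: {4,5,6}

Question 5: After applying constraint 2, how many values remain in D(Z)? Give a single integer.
Answer: 4

Derivation:
Constraint 1 (U != X) on D(U)={2,3,4,5,6} D(X)={2,3,4,5,6}: no change
Constraint 2 (Z < W) on D(Z)={2,3,4,5} D(W)={4,5,6}: no change
So after constraint 2: D(Z)={2,3,4,5}, size = 4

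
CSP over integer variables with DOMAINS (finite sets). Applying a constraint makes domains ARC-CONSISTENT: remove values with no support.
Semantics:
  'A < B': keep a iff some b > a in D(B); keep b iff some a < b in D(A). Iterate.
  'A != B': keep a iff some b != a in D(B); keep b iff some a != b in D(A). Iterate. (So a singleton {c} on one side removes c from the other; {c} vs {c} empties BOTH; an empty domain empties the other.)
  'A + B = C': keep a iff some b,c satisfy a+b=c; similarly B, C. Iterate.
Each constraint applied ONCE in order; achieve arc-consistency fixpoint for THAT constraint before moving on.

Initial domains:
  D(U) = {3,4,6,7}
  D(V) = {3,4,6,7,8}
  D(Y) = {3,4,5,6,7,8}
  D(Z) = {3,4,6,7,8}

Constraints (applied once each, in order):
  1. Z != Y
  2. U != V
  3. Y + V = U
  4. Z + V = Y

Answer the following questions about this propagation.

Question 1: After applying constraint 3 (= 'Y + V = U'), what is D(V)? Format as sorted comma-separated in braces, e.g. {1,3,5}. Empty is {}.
Answer: {3,4}

Derivation:
Constraint 1 (Z != Y) on D(Z)={3,4,6,7,8} D(Y)={3,4,5,6,7,8}: no change
Constraint 2 (U != V) on D(U)={3,4,6,7} D(V)={3,4,6,7,8}: no change
Constraint 3 (Y + V = U) on D(Y)={3,4,5,6,7,8} D(V)={3,4,6,7,8} D(U)={3,4,6,7}: Y {3,4,5,6,7,8}->{3,4}; V {3,4,6,7,8}->{3,4}; U {3,4,6,7}->{6,7}
So after constraint 3: D(V) = {3,4}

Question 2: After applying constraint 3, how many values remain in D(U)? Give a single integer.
Answer: 2

Derivation:
Constraint 1 (Z != Y) on D(Z)={3,4,6,7,8} D(Y)={3,4,5,6,7,8}: no change
Constraint 2 (U != V) on D(U)={3,4,6,7} D(V)={3,4,6,7,8}: no change
Constraint 3 (Y + V = U) on D(Y)={3,4,5,6,7,8} D(V)={3,4,6,7,8} D(U)={3,4,6,7}: Y {3,4,5,6,7,8}->{3,4}; V {3,4,6,7,8}->{3,4}; U {3,4,6,7}->{6,7}
So after constraint 3: D(U)={6,7}, size = 2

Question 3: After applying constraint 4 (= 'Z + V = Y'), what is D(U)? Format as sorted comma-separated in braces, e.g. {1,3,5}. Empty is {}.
Constraint 1 (Z != Y) on D(Z)={3,4,6,7,8} D(Y)={3,4,5,6,7,8}: no change
Constraint 2 (U != V) on D(U)={3,4,6,7} D(V)={3,4,6,7,8}: no change
Constraint 3 (Y + V = U) on D(Y)={3,4,5,6,7,8} D(V)={3,4,6,7,8} D(U)={3,4,6,7}: Y {3,4,5,6,7,8}->{3,4}; V {3,4,6,7,8}->{3,4}; U {3,4,6,7}->{6,7}
Constraint 4 (Z + V = Y) on D(Z)={3,4,6,7,8} D(V)={3,4} D(Y)={3,4}: Z {3,4,6,7,8}->{}; V {3,4}->{}; Y {3,4}->{}
So after constraint 4: D(U) = {6,7}

Answer: {6,7}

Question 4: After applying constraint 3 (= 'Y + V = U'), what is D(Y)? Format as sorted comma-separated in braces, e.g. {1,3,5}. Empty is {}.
Constraint 1 (Z != Y) on D(Z)={3,4,6,7,8} D(Y)={3,4,5,6,7,8}: no change
Constraint 2 (U != V) on D(U)={3,4,6,7} D(V)={3,4,6,7,8}: no change
Constraint 3 (Y + V = U) on D(Y)={3,4,5,6,7,8} D(V)={3,4,6,7,8} D(U)={3,4,6,7}: Y {3,4,5,6,7,8}->{3,4}; V {3,4,6,7,8}->{3,4}; U {3,4,6,7}->{6,7}
So after constraint 3: D(Y) = {3,4}

Answer: {3,4}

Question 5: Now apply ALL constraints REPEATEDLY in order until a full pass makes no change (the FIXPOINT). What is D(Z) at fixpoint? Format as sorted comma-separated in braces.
Answer: {}

Derivation:
pass 0 (initial): D(Z)={3,4,6,7,8}
pass 1: U {3,4,6,7}->{6,7}; V {3,4,6,7,8}->{}; Y {3,4,5,6,7,8}->{}; Z {3,4,6,7,8}->{}
pass 2: U {6,7}->{}
pass 3: no change
Fixpoint after 3 passes: D(Z) = {}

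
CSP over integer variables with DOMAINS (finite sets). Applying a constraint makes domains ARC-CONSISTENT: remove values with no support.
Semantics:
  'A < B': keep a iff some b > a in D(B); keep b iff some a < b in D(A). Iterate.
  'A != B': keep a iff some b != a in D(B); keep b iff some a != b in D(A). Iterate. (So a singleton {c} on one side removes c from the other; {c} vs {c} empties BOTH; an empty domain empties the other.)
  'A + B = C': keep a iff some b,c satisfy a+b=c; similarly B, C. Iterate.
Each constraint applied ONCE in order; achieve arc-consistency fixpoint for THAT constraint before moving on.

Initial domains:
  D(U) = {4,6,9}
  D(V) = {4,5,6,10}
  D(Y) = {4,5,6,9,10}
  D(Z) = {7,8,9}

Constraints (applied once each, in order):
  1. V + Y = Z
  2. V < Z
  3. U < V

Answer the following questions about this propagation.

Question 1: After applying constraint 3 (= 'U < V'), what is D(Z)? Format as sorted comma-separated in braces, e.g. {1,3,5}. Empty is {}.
Constraint 1 (V + Y = Z) on D(V)={4,5,6,10} D(Y)={4,5,6,9,10} D(Z)={7,8,9}: V {4,5,6,10}->{4,5}; Y {4,5,6,9,10}->{4,5}; Z {7,8,9}->{8,9}
Constraint 2 (V < Z) on D(V)={4,5} D(Z)={8,9}: no change
Constraint 3 (U < V) on D(U)={4,6,9} D(V)={4,5}: U {4,6,9}->{4}; V {4,5}->{5}
So after constraint 3: D(Z) = {8,9}

Answer: {8,9}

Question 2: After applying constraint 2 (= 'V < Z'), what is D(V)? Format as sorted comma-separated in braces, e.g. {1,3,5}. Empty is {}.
Answer: {4,5}

Derivation:
Constraint 1 (V + Y = Z) on D(V)={4,5,6,10} D(Y)={4,5,6,9,10} D(Z)={7,8,9}: V {4,5,6,10}->{4,5}; Y {4,5,6,9,10}->{4,5}; Z {7,8,9}->{8,9}
Constraint 2 (V < Z) on D(V)={4,5} D(Z)={8,9}: no change
So after constraint 2: D(V) = {4,5}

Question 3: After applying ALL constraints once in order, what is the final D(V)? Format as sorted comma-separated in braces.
Constraint 1 (V + Y = Z) on D(V)={4,5,6,10} D(Y)={4,5,6,9,10} D(Z)={7,8,9}: V {4,5,6,10}->{4,5}; Y {4,5,6,9,10}->{4,5}; Z {7,8,9}->{8,9}
Constraint 2 (V < Z) on D(V)={4,5} D(Z)={8,9}: no change
Constraint 3 (U < V) on D(U)={4,6,9} D(V)={4,5}: U {4,6,9}->{4}; V {4,5}->{5}
So after all 3 constraints: D(V) = {5}

Answer: {5}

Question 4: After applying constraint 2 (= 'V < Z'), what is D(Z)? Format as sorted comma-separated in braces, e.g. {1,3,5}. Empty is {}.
Constraint 1 (V + Y = Z) on D(V)={4,5,6,10} D(Y)={4,5,6,9,10} D(Z)={7,8,9}: V {4,5,6,10}->{4,5}; Y {4,5,6,9,10}->{4,5}; Z {7,8,9}->{8,9}
Constraint 2 (V < Z) on D(V)={4,5} D(Z)={8,9}: no change
So after constraint 2: D(Z) = {8,9}

Answer: {8,9}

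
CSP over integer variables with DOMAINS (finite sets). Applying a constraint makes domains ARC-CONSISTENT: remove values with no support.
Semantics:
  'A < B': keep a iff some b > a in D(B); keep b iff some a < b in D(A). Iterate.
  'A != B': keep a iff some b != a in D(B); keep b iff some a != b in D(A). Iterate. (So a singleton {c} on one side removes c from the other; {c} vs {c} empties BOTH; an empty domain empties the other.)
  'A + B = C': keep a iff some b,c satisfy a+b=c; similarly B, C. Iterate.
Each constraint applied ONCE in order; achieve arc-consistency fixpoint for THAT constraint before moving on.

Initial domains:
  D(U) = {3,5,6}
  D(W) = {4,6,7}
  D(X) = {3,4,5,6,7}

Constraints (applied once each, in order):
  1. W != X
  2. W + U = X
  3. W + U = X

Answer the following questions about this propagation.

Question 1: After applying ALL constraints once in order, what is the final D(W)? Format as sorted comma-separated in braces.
Answer: {4}

Derivation:
Constraint 1 (W != X) on D(W)={4,6,7} D(X)={3,4,5,6,7}: no change
Constraint 2 (W + U = X) on D(W)={4,6,7} D(U)={3,5,6} D(X)={3,4,5,6,7}: W {4,6,7}->{4}; U {3,5,6}->{3}; X {3,4,5,6,7}->{7}
Constraint 3 (W + U = X) on D(W)={4} D(U)={3} D(X)={7}: no change
So after all 3 constraints: D(W) = {4}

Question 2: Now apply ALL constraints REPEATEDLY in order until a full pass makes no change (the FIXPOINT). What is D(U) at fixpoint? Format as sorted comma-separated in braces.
Answer: {3}

Derivation:
pass 0 (initial): D(U)={3,5,6}
pass 1: U {3,5,6}->{3}; W {4,6,7}->{4}; X {3,4,5,6,7}->{7}
pass 2: no change
Fixpoint after 2 passes: D(U) = {3}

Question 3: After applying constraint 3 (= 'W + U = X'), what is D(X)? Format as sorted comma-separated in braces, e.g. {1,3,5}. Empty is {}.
Answer: {7}

Derivation:
Constraint 1 (W != X) on D(W)={4,6,7} D(X)={3,4,5,6,7}: no change
Constraint 2 (W + U = X) on D(W)={4,6,7} D(U)={3,5,6} D(X)={3,4,5,6,7}: W {4,6,7}->{4}; U {3,5,6}->{3}; X {3,4,5,6,7}->{7}
Constraint 3 (W + U = X) on D(W)={4} D(U)={3} D(X)={7}: no change
So after constraint 3: D(X) = {7}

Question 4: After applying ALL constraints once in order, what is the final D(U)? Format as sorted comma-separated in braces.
Answer: {3}

Derivation:
Constraint 1 (W != X) on D(W)={4,6,7} D(X)={3,4,5,6,7}: no change
Constraint 2 (W + U = X) on D(W)={4,6,7} D(U)={3,5,6} D(X)={3,4,5,6,7}: W {4,6,7}->{4}; U {3,5,6}->{3}; X {3,4,5,6,7}->{7}
Constraint 3 (W + U = X) on D(W)={4} D(U)={3} D(X)={7}: no change
So after all 3 constraints: D(U) = {3}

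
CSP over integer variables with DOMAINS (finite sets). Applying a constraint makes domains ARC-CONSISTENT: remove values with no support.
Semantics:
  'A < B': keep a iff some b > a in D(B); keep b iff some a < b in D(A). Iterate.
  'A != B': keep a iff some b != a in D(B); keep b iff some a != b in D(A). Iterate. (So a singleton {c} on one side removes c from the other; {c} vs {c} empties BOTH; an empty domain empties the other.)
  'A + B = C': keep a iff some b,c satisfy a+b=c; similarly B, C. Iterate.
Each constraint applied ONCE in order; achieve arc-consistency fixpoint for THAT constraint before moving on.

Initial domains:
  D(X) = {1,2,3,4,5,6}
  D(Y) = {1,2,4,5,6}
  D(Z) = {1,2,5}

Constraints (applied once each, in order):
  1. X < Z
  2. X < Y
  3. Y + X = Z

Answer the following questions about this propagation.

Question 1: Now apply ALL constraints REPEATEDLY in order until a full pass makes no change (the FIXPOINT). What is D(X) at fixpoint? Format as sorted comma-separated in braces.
pass 0 (initial): D(X)={1,2,3,4,5,6}
pass 1: X {1,2,3,4,5,6}->{1,3}; Y {1,2,4,5,6}->{2,4}; Z {1,2,5}->{5}
pass 2: no change
Fixpoint after 2 passes: D(X) = {1,3}

Answer: {1,3}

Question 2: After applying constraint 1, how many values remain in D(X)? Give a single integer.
Constraint 1 (X < Z) on D(X)={1,2,3,4,5,6} D(Z)={1,2,5}: X {1,2,3,4,5,6}->{1,2,3,4}; Z {1,2,5}->{2,5}
So after constraint 1: D(X)={1,2,3,4}, size = 4

Answer: 4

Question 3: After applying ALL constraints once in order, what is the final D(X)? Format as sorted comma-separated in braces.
Constraint 1 (X < Z) on D(X)={1,2,3,4,5,6} D(Z)={1,2,5}: X {1,2,3,4,5,6}->{1,2,3,4}; Z {1,2,5}->{2,5}
Constraint 2 (X < Y) on D(X)={1,2,3,4} D(Y)={1,2,4,5,6}: Y {1,2,4,5,6}->{2,4,5,6}
Constraint 3 (Y + X = Z) on D(Y)={2,4,5,6} D(X)={1,2,3,4} D(Z)={2,5}: Y {2,4,5,6}->{2,4}; X {1,2,3,4}->{1,3}; Z {2,5}->{5}
So after all 3 constraints: D(X) = {1,3}

Answer: {1,3}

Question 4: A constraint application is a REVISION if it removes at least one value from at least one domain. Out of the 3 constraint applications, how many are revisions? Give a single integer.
Constraint 1 (X < Z) on D(X)={1,2,3,4,5,6} D(Z)={1,2,5}: X {1,2,3,4,5,6}->{1,2,3,4}; Z {1,2,5}->{2,5} => REVISION
Constraint 2 (X < Y) on D(X)={1,2,3,4} D(Y)={1,2,4,5,6}: Y {1,2,4,5,6}->{2,4,5,6} => REVISION
Constraint 3 (Y + X = Z) on D(Y)={2,4,5,6} D(X)={1,2,3,4} D(Z)={2,5}: Y {2,4,5,6}->{2,4}; X {1,2,3,4}->{1,3}; Z {2,5}->{5} => REVISION
Total revisions = 3

Answer: 3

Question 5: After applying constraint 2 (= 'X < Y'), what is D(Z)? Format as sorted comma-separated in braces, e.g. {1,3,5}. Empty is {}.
Answer: {2,5}

Derivation:
Constraint 1 (X < Z) on D(X)={1,2,3,4,5,6} D(Z)={1,2,5}: X {1,2,3,4,5,6}->{1,2,3,4}; Z {1,2,5}->{2,5}
Constraint 2 (X < Y) on D(X)={1,2,3,4} D(Y)={1,2,4,5,6}: Y {1,2,4,5,6}->{2,4,5,6}
So after constraint 2: D(Z) = {2,5}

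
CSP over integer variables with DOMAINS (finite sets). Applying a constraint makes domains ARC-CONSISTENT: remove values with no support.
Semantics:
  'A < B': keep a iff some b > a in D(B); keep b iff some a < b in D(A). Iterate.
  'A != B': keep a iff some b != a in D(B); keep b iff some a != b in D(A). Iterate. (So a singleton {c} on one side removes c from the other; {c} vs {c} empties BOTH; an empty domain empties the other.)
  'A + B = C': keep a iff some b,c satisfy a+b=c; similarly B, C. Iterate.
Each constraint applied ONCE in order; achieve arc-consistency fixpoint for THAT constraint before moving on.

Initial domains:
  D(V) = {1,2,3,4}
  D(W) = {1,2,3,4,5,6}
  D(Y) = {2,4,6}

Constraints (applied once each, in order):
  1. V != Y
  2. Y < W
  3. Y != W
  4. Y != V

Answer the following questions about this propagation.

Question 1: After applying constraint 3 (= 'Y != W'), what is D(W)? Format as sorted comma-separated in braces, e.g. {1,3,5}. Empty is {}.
Answer: {3,4,5,6}

Derivation:
Constraint 1 (V != Y) on D(V)={1,2,3,4} D(Y)={2,4,6}: no change
Constraint 2 (Y < W) on D(Y)={2,4,6} D(W)={1,2,3,4,5,6}: Y {2,4,6}->{2,4}; W {1,2,3,4,5,6}->{3,4,5,6}
Constraint 3 (Y != W) on D(Y)={2,4} D(W)={3,4,5,6}: no change
So after constraint 3: D(W) = {3,4,5,6}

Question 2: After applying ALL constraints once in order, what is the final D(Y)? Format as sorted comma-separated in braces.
Constraint 1 (V != Y) on D(V)={1,2,3,4} D(Y)={2,4,6}: no change
Constraint 2 (Y < W) on D(Y)={2,4,6} D(W)={1,2,3,4,5,6}: Y {2,4,6}->{2,4}; W {1,2,3,4,5,6}->{3,4,5,6}
Constraint 3 (Y != W) on D(Y)={2,4} D(W)={3,4,5,6}: no change
Constraint 4 (Y != V) on D(Y)={2,4} D(V)={1,2,3,4}: no change
So after all 4 constraints: D(Y) = {2,4}

Answer: {2,4}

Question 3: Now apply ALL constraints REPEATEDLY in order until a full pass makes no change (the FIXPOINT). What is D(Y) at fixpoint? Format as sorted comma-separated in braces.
pass 0 (initial): D(Y)={2,4,6}
pass 1: W {1,2,3,4,5,6}->{3,4,5,6}; Y {2,4,6}->{2,4}
pass 2: no change
Fixpoint after 2 passes: D(Y) = {2,4}

Answer: {2,4}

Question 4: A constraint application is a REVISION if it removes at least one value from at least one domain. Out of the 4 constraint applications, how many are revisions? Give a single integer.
Answer: 1

Derivation:
Constraint 1 (V != Y) on D(V)={1,2,3,4} D(Y)={2,4,6}: no change => not a revision
Constraint 2 (Y < W) on D(Y)={2,4,6} D(W)={1,2,3,4,5,6}: Y {2,4,6}->{2,4}; W {1,2,3,4,5,6}->{3,4,5,6} => REVISION
Constraint 3 (Y != W) on D(Y)={2,4} D(W)={3,4,5,6}: no change => not a revision
Constraint 4 (Y != V) on D(Y)={2,4} D(V)={1,2,3,4}: no change => not a revision
Total revisions = 1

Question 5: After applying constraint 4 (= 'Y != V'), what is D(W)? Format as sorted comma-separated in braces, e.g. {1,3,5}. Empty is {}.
Answer: {3,4,5,6}

Derivation:
Constraint 1 (V != Y) on D(V)={1,2,3,4} D(Y)={2,4,6}: no change
Constraint 2 (Y < W) on D(Y)={2,4,6} D(W)={1,2,3,4,5,6}: Y {2,4,6}->{2,4}; W {1,2,3,4,5,6}->{3,4,5,6}
Constraint 3 (Y != W) on D(Y)={2,4} D(W)={3,4,5,6}: no change
Constraint 4 (Y != V) on D(Y)={2,4} D(V)={1,2,3,4}: no change
So after constraint 4: D(W) = {3,4,5,6}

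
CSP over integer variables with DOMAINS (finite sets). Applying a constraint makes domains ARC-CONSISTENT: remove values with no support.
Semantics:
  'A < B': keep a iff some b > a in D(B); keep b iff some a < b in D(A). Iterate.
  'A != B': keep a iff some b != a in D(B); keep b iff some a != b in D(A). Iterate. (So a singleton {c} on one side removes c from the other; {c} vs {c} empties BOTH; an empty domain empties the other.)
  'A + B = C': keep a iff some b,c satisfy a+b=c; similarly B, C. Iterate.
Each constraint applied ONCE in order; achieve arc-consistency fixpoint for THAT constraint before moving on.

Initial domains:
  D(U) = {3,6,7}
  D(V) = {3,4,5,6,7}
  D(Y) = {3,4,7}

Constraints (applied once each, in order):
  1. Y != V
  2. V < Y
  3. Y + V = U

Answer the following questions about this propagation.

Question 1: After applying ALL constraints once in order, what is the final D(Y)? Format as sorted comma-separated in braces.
Constraint 1 (Y != V) on D(Y)={3,4,7} D(V)={3,4,5,6,7}: no change
Constraint 2 (V < Y) on D(V)={3,4,5,6,7} D(Y)={3,4,7}: V {3,4,5,6,7}->{3,4,5,6}; Y {3,4,7}->{4,7}
Constraint 3 (Y + V = U) on D(Y)={4,7} D(V)={3,4,5,6} D(U)={3,6,7}: Y {4,7}->{4}; V {3,4,5,6}->{3}; U {3,6,7}->{7}
So after all 3 constraints: D(Y) = {4}

Answer: {4}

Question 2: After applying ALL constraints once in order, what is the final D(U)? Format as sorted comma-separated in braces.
Answer: {7}

Derivation:
Constraint 1 (Y != V) on D(Y)={3,4,7} D(V)={3,4,5,6,7}: no change
Constraint 2 (V < Y) on D(V)={3,4,5,6,7} D(Y)={3,4,7}: V {3,4,5,6,7}->{3,4,5,6}; Y {3,4,7}->{4,7}
Constraint 3 (Y + V = U) on D(Y)={4,7} D(V)={3,4,5,6} D(U)={3,6,7}: Y {4,7}->{4}; V {3,4,5,6}->{3}; U {3,6,7}->{7}
So after all 3 constraints: D(U) = {7}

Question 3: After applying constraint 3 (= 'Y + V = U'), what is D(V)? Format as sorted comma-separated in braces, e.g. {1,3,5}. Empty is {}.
Constraint 1 (Y != V) on D(Y)={3,4,7} D(V)={3,4,5,6,7}: no change
Constraint 2 (V < Y) on D(V)={3,4,5,6,7} D(Y)={3,4,7}: V {3,4,5,6,7}->{3,4,5,6}; Y {3,4,7}->{4,7}
Constraint 3 (Y + V = U) on D(Y)={4,7} D(V)={3,4,5,6} D(U)={3,6,7}: Y {4,7}->{4}; V {3,4,5,6}->{3}; U {3,6,7}->{7}
So after constraint 3: D(V) = {3}

Answer: {3}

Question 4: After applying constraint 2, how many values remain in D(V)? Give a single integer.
Answer: 4

Derivation:
Constraint 1 (Y != V) on D(Y)={3,4,7} D(V)={3,4,5,6,7}: no change
Constraint 2 (V < Y) on D(V)={3,4,5,6,7} D(Y)={3,4,7}: V {3,4,5,6,7}->{3,4,5,6}; Y {3,4,7}->{4,7}
So after constraint 2: D(V)={3,4,5,6}, size = 4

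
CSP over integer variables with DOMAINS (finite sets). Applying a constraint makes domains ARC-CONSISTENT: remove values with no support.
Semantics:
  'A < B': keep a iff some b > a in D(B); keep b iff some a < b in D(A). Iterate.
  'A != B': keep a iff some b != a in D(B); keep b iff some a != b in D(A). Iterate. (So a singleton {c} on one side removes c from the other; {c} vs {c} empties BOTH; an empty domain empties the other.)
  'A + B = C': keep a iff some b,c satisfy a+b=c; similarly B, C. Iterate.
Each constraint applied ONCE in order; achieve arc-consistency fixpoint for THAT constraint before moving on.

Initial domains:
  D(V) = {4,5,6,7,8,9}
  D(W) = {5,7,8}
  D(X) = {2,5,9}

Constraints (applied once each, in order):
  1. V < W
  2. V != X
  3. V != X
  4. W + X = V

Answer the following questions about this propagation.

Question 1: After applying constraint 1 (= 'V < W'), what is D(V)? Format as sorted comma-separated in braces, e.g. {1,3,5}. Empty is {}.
Answer: {4,5,6,7}

Derivation:
Constraint 1 (V < W) on D(V)={4,5,6,7,8,9} D(W)={5,7,8}: V {4,5,6,7,8,9}->{4,5,6,7}
So after constraint 1: D(V) = {4,5,6,7}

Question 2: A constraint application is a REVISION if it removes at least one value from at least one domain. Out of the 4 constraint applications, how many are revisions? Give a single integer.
Constraint 1 (V < W) on D(V)={4,5,6,7,8,9} D(W)={5,7,8}: V {4,5,6,7,8,9}->{4,5,6,7} => REVISION
Constraint 2 (V != X) on D(V)={4,5,6,7} D(X)={2,5,9}: no change => not a revision
Constraint 3 (V != X) on D(V)={4,5,6,7} D(X)={2,5,9}: no change => not a revision
Constraint 4 (W + X = V) on D(W)={5,7,8} D(X)={2,5,9} D(V)={4,5,6,7}: W {5,7,8}->{5}; X {2,5,9}->{2}; V {4,5,6,7}->{7} => REVISION
Total revisions = 2

Answer: 2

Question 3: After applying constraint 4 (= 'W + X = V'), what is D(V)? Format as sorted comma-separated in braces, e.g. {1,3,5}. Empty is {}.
Answer: {7}

Derivation:
Constraint 1 (V < W) on D(V)={4,5,6,7,8,9} D(W)={5,7,8}: V {4,5,6,7,8,9}->{4,5,6,7}
Constraint 2 (V != X) on D(V)={4,5,6,7} D(X)={2,5,9}: no change
Constraint 3 (V != X) on D(V)={4,5,6,7} D(X)={2,5,9}: no change
Constraint 4 (W + X = V) on D(W)={5,7,8} D(X)={2,5,9} D(V)={4,5,6,7}: W {5,7,8}->{5}; X {2,5,9}->{2}; V {4,5,6,7}->{7}
So after constraint 4: D(V) = {7}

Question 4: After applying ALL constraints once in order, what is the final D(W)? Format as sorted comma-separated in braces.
Constraint 1 (V < W) on D(V)={4,5,6,7,8,9} D(W)={5,7,8}: V {4,5,6,7,8,9}->{4,5,6,7}
Constraint 2 (V != X) on D(V)={4,5,6,7} D(X)={2,5,9}: no change
Constraint 3 (V != X) on D(V)={4,5,6,7} D(X)={2,5,9}: no change
Constraint 4 (W + X = V) on D(W)={5,7,8} D(X)={2,5,9} D(V)={4,5,6,7}: W {5,7,8}->{5}; X {2,5,9}->{2}; V {4,5,6,7}->{7}
So after all 4 constraints: D(W) = {5}

Answer: {5}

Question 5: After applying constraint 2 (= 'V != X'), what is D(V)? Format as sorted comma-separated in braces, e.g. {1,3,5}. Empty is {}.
Constraint 1 (V < W) on D(V)={4,5,6,7,8,9} D(W)={5,7,8}: V {4,5,6,7,8,9}->{4,5,6,7}
Constraint 2 (V != X) on D(V)={4,5,6,7} D(X)={2,5,9}: no change
So after constraint 2: D(V) = {4,5,6,7}

Answer: {4,5,6,7}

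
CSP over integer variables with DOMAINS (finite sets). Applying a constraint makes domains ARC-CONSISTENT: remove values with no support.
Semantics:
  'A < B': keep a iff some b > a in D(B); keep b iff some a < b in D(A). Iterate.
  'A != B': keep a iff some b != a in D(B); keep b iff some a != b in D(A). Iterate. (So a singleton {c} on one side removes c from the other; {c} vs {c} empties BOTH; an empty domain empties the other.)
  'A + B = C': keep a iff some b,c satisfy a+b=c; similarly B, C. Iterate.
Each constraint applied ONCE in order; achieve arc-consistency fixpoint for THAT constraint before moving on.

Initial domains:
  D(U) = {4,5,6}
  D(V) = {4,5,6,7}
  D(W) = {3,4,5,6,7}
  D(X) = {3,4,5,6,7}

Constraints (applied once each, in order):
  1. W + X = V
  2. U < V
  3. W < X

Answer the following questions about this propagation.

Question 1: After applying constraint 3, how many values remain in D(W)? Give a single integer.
Answer: 1

Derivation:
Constraint 1 (W + X = V) on D(W)={3,4,5,6,7} D(X)={3,4,5,6,7} D(V)={4,5,6,7}: W {3,4,5,6,7}->{3,4}; X {3,4,5,6,7}->{3,4}; V {4,5,6,7}->{6,7}
Constraint 2 (U < V) on D(U)={4,5,6} D(V)={6,7}: no change
Constraint 3 (W < X) on D(W)={3,4} D(X)={3,4}: W {3,4}->{3}; X {3,4}->{4}
So after constraint 3: D(W)={3}, size = 1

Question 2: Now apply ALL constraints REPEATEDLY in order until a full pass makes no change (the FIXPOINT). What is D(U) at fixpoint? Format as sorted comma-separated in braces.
pass 0 (initial): D(U)={4,5,6}
pass 1: V {4,5,6,7}->{6,7}; W {3,4,5,6,7}->{3}; X {3,4,5,6,7}->{4}
pass 2: V {6,7}->{7}
pass 3: no change
Fixpoint after 3 passes: D(U) = {4,5,6}

Answer: {4,5,6}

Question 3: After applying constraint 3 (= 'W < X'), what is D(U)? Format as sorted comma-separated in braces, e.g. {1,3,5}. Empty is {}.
Constraint 1 (W + X = V) on D(W)={3,4,5,6,7} D(X)={3,4,5,6,7} D(V)={4,5,6,7}: W {3,4,5,6,7}->{3,4}; X {3,4,5,6,7}->{3,4}; V {4,5,6,7}->{6,7}
Constraint 2 (U < V) on D(U)={4,5,6} D(V)={6,7}: no change
Constraint 3 (W < X) on D(W)={3,4} D(X)={3,4}: W {3,4}->{3}; X {3,4}->{4}
So after constraint 3: D(U) = {4,5,6}

Answer: {4,5,6}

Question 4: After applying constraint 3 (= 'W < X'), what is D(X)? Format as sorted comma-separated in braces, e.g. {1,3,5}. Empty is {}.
Constraint 1 (W + X = V) on D(W)={3,4,5,6,7} D(X)={3,4,5,6,7} D(V)={4,5,6,7}: W {3,4,5,6,7}->{3,4}; X {3,4,5,6,7}->{3,4}; V {4,5,6,7}->{6,7}
Constraint 2 (U < V) on D(U)={4,5,6} D(V)={6,7}: no change
Constraint 3 (W < X) on D(W)={3,4} D(X)={3,4}: W {3,4}->{3}; X {3,4}->{4}
So after constraint 3: D(X) = {4}

Answer: {4}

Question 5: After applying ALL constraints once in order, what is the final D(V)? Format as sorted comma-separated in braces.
Answer: {6,7}

Derivation:
Constraint 1 (W + X = V) on D(W)={3,4,5,6,7} D(X)={3,4,5,6,7} D(V)={4,5,6,7}: W {3,4,5,6,7}->{3,4}; X {3,4,5,6,7}->{3,4}; V {4,5,6,7}->{6,7}
Constraint 2 (U < V) on D(U)={4,5,6} D(V)={6,7}: no change
Constraint 3 (W < X) on D(W)={3,4} D(X)={3,4}: W {3,4}->{3}; X {3,4}->{4}
So after all 3 constraints: D(V) = {6,7}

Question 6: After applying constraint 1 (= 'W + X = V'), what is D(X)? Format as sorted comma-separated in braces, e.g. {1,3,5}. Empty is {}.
Answer: {3,4}

Derivation:
Constraint 1 (W + X = V) on D(W)={3,4,5,6,7} D(X)={3,4,5,6,7} D(V)={4,5,6,7}: W {3,4,5,6,7}->{3,4}; X {3,4,5,6,7}->{3,4}; V {4,5,6,7}->{6,7}
So after constraint 1: D(X) = {3,4}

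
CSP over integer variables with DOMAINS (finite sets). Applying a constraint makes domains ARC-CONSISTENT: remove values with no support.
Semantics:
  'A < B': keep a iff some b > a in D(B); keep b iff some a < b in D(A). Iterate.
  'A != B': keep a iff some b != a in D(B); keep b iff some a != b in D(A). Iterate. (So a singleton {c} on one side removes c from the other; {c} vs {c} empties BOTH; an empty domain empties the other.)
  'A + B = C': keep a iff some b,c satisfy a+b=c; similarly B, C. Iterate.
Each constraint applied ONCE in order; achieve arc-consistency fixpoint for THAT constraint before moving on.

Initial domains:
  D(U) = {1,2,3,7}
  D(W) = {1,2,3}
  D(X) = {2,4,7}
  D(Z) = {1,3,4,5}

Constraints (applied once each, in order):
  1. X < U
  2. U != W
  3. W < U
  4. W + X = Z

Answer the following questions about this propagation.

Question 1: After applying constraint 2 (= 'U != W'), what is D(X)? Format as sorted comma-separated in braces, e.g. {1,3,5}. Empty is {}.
Answer: {2,4}

Derivation:
Constraint 1 (X < U) on D(X)={2,4,7} D(U)={1,2,3,7}: X {2,4,7}->{2,4}; U {1,2,3,7}->{3,7}
Constraint 2 (U != W) on D(U)={3,7} D(W)={1,2,3}: no change
So after constraint 2: D(X) = {2,4}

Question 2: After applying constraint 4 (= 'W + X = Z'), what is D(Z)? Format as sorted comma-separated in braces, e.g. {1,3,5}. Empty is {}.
Answer: {3,4,5}

Derivation:
Constraint 1 (X < U) on D(X)={2,4,7} D(U)={1,2,3,7}: X {2,4,7}->{2,4}; U {1,2,3,7}->{3,7}
Constraint 2 (U != W) on D(U)={3,7} D(W)={1,2,3}: no change
Constraint 3 (W < U) on D(W)={1,2,3} D(U)={3,7}: no change
Constraint 4 (W + X = Z) on D(W)={1,2,3} D(X)={2,4} D(Z)={1,3,4,5}: Z {1,3,4,5}->{3,4,5}
So after constraint 4: D(Z) = {3,4,5}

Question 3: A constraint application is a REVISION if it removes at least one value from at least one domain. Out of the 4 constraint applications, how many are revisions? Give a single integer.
Answer: 2

Derivation:
Constraint 1 (X < U) on D(X)={2,4,7} D(U)={1,2,3,7}: X {2,4,7}->{2,4}; U {1,2,3,7}->{3,7} => REVISION
Constraint 2 (U != W) on D(U)={3,7} D(W)={1,2,3}: no change => not a revision
Constraint 3 (W < U) on D(W)={1,2,3} D(U)={3,7}: no change => not a revision
Constraint 4 (W + X = Z) on D(W)={1,2,3} D(X)={2,4} D(Z)={1,3,4,5}: Z {1,3,4,5}->{3,4,5} => REVISION
Total revisions = 2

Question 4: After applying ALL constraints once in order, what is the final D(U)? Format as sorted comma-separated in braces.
Answer: {3,7}

Derivation:
Constraint 1 (X < U) on D(X)={2,4,7} D(U)={1,2,3,7}: X {2,4,7}->{2,4}; U {1,2,3,7}->{3,7}
Constraint 2 (U != W) on D(U)={3,7} D(W)={1,2,3}: no change
Constraint 3 (W < U) on D(W)={1,2,3} D(U)={3,7}: no change
Constraint 4 (W + X = Z) on D(W)={1,2,3} D(X)={2,4} D(Z)={1,3,4,5}: Z {1,3,4,5}->{3,4,5}
So after all 4 constraints: D(U) = {3,7}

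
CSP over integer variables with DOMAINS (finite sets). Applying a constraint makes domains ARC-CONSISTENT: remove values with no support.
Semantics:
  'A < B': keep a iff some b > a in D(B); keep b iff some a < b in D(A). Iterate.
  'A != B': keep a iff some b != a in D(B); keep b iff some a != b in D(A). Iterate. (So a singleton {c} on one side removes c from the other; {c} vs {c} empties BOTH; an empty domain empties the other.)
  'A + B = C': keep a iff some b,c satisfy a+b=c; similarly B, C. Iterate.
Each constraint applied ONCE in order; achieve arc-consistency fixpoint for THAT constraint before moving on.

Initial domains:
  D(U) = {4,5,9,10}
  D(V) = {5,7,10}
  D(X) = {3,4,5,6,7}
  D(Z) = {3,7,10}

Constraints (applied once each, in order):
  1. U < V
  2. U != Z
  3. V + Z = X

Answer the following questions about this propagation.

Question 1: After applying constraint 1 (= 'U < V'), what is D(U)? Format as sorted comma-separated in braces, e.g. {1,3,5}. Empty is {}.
Constraint 1 (U < V) on D(U)={4,5,9,10} D(V)={5,7,10}: U {4,5,9,10}->{4,5,9}
So after constraint 1: D(U) = {4,5,9}

Answer: {4,5,9}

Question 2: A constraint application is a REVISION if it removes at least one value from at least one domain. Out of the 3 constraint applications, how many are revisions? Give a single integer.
Answer: 2

Derivation:
Constraint 1 (U < V) on D(U)={4,5,9,10} D(V)={5,7,10}: U {4,5,9,10}->{4,5,9} => REVISION
Constraint 2 (U != Z) on D(U)={4,5,9} D(Z)={3,7,10}: no change => not a revision
Constraint 3 (V + Z = X) on D(V)={5,7,10} D(Z)={3,7,10} D(X)={3,4,5,6,7}: V {5,7,10}->{}; Z {3,7,10}->{}; X {3,4,5,6,7}->{} => REVISION
Total revisions = 2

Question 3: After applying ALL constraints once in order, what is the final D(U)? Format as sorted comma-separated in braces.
Constraint 1 (U < V) on D(U)={4,5,9,10} D(V)={5,7,10}: U {4,5,9,10}->{4,5,9}
Constraint 2 (U != Z) on D(U)={4,5,9} D(Z)={3,7,10}: no change
Constraint 3 (V + Z = X) on D(V)={5,7,10} D(Z)={3,7,10} D(X)={3,4,5,6,7}: V {5,7,10}->{}; Z {3,7,10}->{}; X {3,4,5,6,7}->{}
So after all 3 constraints: D(U) = {4,5,9}

Answer: {4,5,9}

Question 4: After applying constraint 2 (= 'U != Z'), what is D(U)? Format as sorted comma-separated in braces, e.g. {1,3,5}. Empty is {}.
Answer: {4,5,9}

Derivation:
Constraint 1 (U < V) on D(U)={4,5,9,10} D(V)={5,7,10}: U {4,5,9,10}->{4,5,9}
Constraint 2 (U != Z) on D(U)={4,5,9} D(Z)={3,7,10}: no change
So after constraint 2: D(U) = {4,5,9}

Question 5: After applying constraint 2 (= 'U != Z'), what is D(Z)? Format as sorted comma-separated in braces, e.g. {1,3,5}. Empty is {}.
Answer: {3,7,10}

Derivation:
Constraint 1 (U < V) on D(U)={4,5,9,10} D(V)={5,7,10}: U {4,5,9,10}->{4,5,9}
Constraint 2 (U != Z) on D(U)={4,5,9} D(Z)={3,7,10}: no change
So after constraint 2: D(Z) = {3,7,10}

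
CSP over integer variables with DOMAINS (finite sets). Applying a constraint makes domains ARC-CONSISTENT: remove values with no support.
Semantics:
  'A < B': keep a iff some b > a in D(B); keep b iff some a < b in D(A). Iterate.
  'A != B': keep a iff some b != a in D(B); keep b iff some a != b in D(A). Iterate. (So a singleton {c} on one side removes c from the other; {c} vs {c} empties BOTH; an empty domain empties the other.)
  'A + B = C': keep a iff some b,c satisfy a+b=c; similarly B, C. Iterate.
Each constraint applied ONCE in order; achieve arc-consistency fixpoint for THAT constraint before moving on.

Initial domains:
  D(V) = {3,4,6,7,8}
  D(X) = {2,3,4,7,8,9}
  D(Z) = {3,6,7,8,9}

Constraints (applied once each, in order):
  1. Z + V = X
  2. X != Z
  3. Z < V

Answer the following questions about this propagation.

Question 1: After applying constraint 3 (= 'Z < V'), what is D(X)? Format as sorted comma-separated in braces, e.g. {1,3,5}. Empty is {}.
Constraint 1 (Z + V = X) on D(Z)={3,6,7,8,9} D(V)={3,4,6,7,8} D(X)={2,3,4,7,8,9}: Z {3,6,7,8,9}->{3,6}; V {3,4,6,7,8}->{3,4,6}; X {2,3,4,7,8,9}->{7,9}
Constraint 2 (X != Z) on D(X)={7,9} D(Z)={3,6}: no change
Constraint 3 (Z < V) on D(Z)={3,6} D(V)={3,4,6}: Z {3,6}->{3}; V {3,4,6}->{4,6}
So after constraint 3: D(X) = {7,9}

Answer: {7,9}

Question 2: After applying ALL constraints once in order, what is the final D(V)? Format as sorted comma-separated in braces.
Constraint 1 (Z + V = X) on D(Z)={3,6,7,8,9} D(V)={3,4,6,7,8} D(X)={2,3,4,7,8,9}: Z {3,6,7,8,9}->{3,6}; V {3,4,6,7,8}->{3,4,6}; X {2,3,4,7,8,9}->{7,9}
Constraint 2 (X != Z) on D(X)={7,9} D(Z)={3,6}: no change
Constraint 3 (Z < V) on D(Z)={3,6} D(V)={3,4,6}: Z {3,6}->{3}; V {3,4,6}->{4,6}
So after all 3 constraints: D(V) = {4,6}

Answer: {4,6}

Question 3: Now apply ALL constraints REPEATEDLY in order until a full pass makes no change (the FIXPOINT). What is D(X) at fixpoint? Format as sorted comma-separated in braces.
pass 0 (initial): D(X)={2,3,4,7,8,9}
pass 1: V {3,4,6,7,8}->{4,6}; X {2,3,4,7,8,9}->{7,9}; Z {3,6,7,8,9}->{3}
pass 2: no change
Fixpoint after 2 passes: D(X) = {7,9}

Answer: {7,9}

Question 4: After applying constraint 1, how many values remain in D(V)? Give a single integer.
Constraint 1 (Z + V = X) on D(Z)={3,6,7,8,9} D(V)={3,4,6,7,8} D(X)={2,3,4,7,8,9}: Z {3,6,7,8,9}->{3,6}; V {3,4,6,7,8}->{3,4,6}; X {2,3,4,7,8,9}->{7,9}
So after constraint 1: D(V)={3,4,6}, size = 3

Answer: 3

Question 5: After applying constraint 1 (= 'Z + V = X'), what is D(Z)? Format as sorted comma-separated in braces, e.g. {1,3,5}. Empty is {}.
Constraint 1 (Z + V = X) on D(Z)={3,6,7,8,9} D(V)={3,4,6,7,8} D(X)={2,3,4,7,8,9}: Z {3,6,7,8,9}->{3,6}; V {3,4,6,7,8}->{3,4,6}; X {2,3,4,7,8,9}->{7,9}
So after constraint 1: D(Z) = {3,6}

Answer: {3,6}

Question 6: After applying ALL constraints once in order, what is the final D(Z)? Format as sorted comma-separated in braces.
Constraint 1 (Z + V = X) on D(Z)={3,6,7,8,9} D(V)={3,4,6,7,8} D(X)={2,3,4,7,8,9}: Z {3,6,7,8,9}->{3,6}; V {3,4,6,7,8}->{3,4,6}; X {2,3,4,7,8,9}->{7,9}
Constraint 2 (X != Z) on D(X)={7,9} D(Z)={3,6}: no change
Constraint 3 (Z < V) on D(Z)={3,6} D(V)={3,4,6}: Z {3,6}->{3}; V {3,4,6}->{4,6}
So after all 3 constraints: D(Z) = {3}

Answer: {3}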